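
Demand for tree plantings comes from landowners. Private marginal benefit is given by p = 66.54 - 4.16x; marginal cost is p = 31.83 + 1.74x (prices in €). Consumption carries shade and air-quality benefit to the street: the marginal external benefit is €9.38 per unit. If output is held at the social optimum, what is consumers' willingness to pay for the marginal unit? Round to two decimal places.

P = €35.45

Social marginal benefit = demand + MEB = 75.92 - 4.16x.
Set SMB = MC: 75.92 - 4.16x = 31.83 + 1.74x → x* = 7.4729.
Consumer price on the demand curve at x*: 66.54 − 4.16×7.4729 = 35.4527.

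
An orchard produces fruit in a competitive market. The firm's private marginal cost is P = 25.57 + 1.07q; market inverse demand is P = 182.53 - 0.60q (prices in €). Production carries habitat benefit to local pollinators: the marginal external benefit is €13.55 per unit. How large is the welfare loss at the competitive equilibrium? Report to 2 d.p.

Market equilibrium (private): 25.57 + 1.07q = 182.53 - 0.60q → q_m = 93.9880.
Social marginal cost = private MC − MEB = 12.02 + 1.07q.
Set SMC = demand: 12.02 + 1.07q = 182.53 - 0.60q → q* = 102.1018.
Between q* and q_m the wedge demand − SMC runs linearly from 0 to MEB(q_m), so the loss is a triangle.
DWL = ½ × 8.1138 × 13.5500 = 54.9710.

DWL = €54.97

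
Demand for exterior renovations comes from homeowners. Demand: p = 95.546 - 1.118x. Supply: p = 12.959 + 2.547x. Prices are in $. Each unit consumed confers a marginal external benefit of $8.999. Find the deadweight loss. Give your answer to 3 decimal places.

Market equilibrium (private): 12.959 + 2.547x = 95.546 - 1.118x → x_m = 22.5340.
Social marginal benefit = demand + MEB = 104.545 - 1.118x.
Set SMB = MC: 104.545 - 1.118x = 12.959 + 2.547x → x* = 24.9894.
The welfare-loss triangle has base |x_m − x*| and height MEB(x_m) (the vertical gap between SMB and MC is zero at x* and MEB at x_m).
DWL = ½ × 2.4554 × 8.9990 = 11.0481.

DWL = $11.048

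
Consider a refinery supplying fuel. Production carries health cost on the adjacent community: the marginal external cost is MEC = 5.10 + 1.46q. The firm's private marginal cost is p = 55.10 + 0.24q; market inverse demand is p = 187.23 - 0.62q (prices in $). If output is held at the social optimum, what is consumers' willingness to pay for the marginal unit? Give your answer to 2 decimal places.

P = $153.28

Social marginal cost = private MC + MEC = 60.20 + 1.70q.
Set SMC = demand: 60.20 + 1.70q = 187.23 - 0.62q → q* = 54.7543.
Consumer price on the demand curve at q*: 187.23 − 0.62×54.7543 = 153.2823.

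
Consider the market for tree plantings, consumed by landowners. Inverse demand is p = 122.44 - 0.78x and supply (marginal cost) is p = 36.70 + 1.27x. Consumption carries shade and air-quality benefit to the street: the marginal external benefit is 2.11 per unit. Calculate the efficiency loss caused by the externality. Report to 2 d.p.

DWL = 1.09

Market equilibrium (private): 36.70 + 1.27x = 122.44 - 0.78x → x_m = 41.8244.
Social marginal benefit = demand + MEB = 124.55 - 0.78x.
Set SMB = MC: 124.55 - 0.78x = 36.70 + 1.27x → x* = 42.8537.
Height of the DWL triangle at x_m is SMB(x_m) − MC(x_m) = MEB(x_m) = 2.1100.
DWL = ½ × 1.0293 × 2.1100 = 1.0859.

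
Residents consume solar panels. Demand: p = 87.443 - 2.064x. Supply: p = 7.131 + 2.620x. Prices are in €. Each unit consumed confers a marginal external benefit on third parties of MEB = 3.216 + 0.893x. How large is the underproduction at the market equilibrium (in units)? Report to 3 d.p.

Market equilibrium (private): 7.131 + 2.620x = 87.443 - 2.064x → x_m = 17.1460.
Social marginal benefit = demand + MEB = 90.659 - 1.171x.
Set SMB = MC: 90.659 - 1.171x = 7.131 + 2.620x → x* = 22.0332.
Gap = |17.1460 − 22.0332| = 4.8872.

4.887 units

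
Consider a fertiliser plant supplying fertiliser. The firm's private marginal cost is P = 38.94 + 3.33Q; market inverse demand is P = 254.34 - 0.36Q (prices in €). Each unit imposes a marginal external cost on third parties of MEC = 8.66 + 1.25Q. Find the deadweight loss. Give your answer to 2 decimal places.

Market equilibrium (private): 38.94 + 3.33Q = 254.34 - 0.36Q → Q_m = 58.3740.
Social marginal cost = private MC + MEC = 47.60 + 4.58Q.
Set SMC = demand: 47.60 + 4.58Q = 254.34 - 0.36Q → Q* = 41.8502.
The loss is the area between SMC and demand from Q* to Q_m; with linear curves that's a triangle of height MEC(Q_m).
DWL = ½ × 16.5238 × 81.6275 = 674.3982.

DWL = €674.40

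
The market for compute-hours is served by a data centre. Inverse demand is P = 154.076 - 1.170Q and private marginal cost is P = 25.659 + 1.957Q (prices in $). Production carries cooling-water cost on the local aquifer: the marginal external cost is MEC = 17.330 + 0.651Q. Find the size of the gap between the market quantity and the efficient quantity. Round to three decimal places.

11.664 units

Market equilibrium (private): 25.659 + 1.957Q = 154.076 - 1.170Q → Q_m = 41.0672.
Social marginal cost = private MC + MEC = 42.989 + 2.608Q.
Set SMC = demand: 42.989 + 2.608Q = 154.076 - 1.170Q → Q* = 29.4037.
Gap = |41.0672 − 29.4037| = 11.6635.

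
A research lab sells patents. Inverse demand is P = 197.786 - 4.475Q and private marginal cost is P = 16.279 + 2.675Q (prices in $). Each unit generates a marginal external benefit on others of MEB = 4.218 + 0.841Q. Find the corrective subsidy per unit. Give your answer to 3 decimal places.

subsidy = $28.975 per unit

Social marginal cost = private MC − MEB = 12.061 + 1.834Q.
Set SMC = demand: 12.061 + 1.834Q = 197.786 - 4.475Q → Q* = 29.4381.
The Pigouvian subsidy equals MEB at Q*: 4.218 + 0.841×29.4381 = 28.9754.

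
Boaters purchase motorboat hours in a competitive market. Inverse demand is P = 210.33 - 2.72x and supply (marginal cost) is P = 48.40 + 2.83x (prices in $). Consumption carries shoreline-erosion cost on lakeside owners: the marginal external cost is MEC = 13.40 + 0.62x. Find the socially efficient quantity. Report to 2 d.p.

Social marginal benefit = demand − MEC = 196.93 - 3.34x.
Set SMB = MC: 196.93 - 3.34x = 48.40 + 2.83x → x* = 24.0729.

x* = 24.07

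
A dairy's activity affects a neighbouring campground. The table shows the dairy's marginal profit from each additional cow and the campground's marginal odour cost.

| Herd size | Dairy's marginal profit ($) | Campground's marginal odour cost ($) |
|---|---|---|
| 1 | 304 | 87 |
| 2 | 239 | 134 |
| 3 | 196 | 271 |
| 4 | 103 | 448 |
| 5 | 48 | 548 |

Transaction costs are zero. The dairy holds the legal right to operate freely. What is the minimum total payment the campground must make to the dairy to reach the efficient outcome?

Left alone the dairy would choose level 5 (marginal profit stays positive).
Efficient level: k* = 2 (marginal profit ≥ marginal odour cost through 2).
The campground must at least cover the dairy's forgone profit from cutting 5→2: 196 + 103 + 48 = 347.

$347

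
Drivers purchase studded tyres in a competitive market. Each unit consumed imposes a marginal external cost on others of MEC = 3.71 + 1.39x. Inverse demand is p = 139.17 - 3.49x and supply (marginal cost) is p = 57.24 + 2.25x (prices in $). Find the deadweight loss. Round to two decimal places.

Market equilibrium (private): 57.24 + 2.25x = 139.17 - 3.49x → x_m = 14.2735.
Social marginal benefit = demand − MEC = 135.46 - 4.88x.
Set SMB = MC: 135.46 - 4.88x = 57.24 + 2.25x → x* = 10.9705.
Height of the DWL triangle at x_m is MC(x_m) − SMB(x_m) = MEC(x_m) = 23.5502.
DWL = ½ × 3.3030 × 23.5502 = 38.8932.

DWL = $38.89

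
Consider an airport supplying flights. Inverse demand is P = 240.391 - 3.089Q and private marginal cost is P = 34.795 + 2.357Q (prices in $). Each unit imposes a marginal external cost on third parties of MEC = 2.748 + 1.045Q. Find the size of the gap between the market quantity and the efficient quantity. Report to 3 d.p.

6.501 units

Market equilibrium (private): 34.795 + 2.357Q = 240.391 - 3.089Q → Q_m = 37.7517.
Social marginal cost = private MC + MEC = 37.543 + 3.402Q.
Set SMC = demand: 37.543 + 3.402Q = 240.391 - 3.089Q → Q* = 31.2507.
Gap = |37.7517 − 31.2507| = 6.5010.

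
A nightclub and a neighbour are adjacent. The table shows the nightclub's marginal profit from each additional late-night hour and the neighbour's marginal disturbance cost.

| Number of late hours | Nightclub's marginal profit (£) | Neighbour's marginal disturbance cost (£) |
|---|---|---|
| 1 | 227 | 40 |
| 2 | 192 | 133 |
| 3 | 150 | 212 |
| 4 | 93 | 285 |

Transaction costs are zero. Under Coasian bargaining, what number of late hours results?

2

Bargaining reaches the level where marginal profit last exceeds marginal disturbance cost.
That holds through level 2 (192 ≥ 133) but not at 3 (150 < 212).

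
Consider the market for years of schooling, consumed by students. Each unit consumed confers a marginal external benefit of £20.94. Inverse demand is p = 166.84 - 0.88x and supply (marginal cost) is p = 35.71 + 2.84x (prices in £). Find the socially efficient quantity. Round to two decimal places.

x* = 40.88

Social marginal benefit = demand + MEB = 187.78 - 0.88x.
Set SMB = MC: 187.78 - 0.88x = 35.71 + 2.84x → x* = 40.8790.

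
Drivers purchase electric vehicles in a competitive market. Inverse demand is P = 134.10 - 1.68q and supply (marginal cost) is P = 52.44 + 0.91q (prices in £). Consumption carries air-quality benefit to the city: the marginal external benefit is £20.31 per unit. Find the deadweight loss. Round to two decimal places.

DWL = £79.63

Market equilibrium (private): 52.44 + 0.91q = 134.10 - 1.68q → q_m = 31.5290.
Social marginal benefit = demand + MEB = 154.41 - 1.68q.
Set SMB = MC: 154.41 - 1.68q = 52.44 + 0.91q → q* = 39.3707.
The loss is the area between SMB and MC from q* to q_m; with linear curves that's a triangle of height MEB(q_m).
DWL = ½ × 7.8417 × 20.3100 = 79.6325.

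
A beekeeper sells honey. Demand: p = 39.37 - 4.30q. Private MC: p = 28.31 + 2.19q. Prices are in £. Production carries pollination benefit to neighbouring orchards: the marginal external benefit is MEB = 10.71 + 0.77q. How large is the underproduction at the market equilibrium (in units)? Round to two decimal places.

2.10 units

Market equilibrium (private): 28.31 + 2.19q = 39.37 - 4.30q → q_m = 1.7042.
Social marginal cost = private MC − MEB = 17.60 + 1.42q.
Set SMC = demand: 17.60 + 1.42q = 39.37 - 4.30q → q* = 3.8059.
Gap = |1.7042 − 3.8059| = 2.1017.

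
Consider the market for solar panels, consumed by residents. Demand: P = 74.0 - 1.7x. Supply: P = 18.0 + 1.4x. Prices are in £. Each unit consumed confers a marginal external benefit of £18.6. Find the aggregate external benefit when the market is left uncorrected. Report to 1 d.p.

£336.0

Market equilibrium (private): 18.0 + 1.4x = 74.0 - 1.7x → x_m = 18.0645.
Total external benefit = MEB × x_m = 18.6 × 18.0645 = 335.9997.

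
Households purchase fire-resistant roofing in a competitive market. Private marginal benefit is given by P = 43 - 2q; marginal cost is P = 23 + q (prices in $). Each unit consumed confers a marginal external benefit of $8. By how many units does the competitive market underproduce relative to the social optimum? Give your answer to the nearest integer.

3 units

Market equilibrium (private): 23 + q = 43 - 2q → q_m = 6.6667.
Social marginal benefit = demand + MEB = 51 - 2q.
Set SMB = MC: 51 - 2q = 23 + q → q* = 9.3333.
Gap = |6.6667 − 9.3333| = 2.6666.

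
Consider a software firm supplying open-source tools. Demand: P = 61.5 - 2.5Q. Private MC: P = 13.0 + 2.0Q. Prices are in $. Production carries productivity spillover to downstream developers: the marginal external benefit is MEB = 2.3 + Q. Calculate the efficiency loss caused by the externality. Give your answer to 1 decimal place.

Market equilibrium (private): 13.0 + 2.0Q = 61.5 - 2.5Q → Q_m = 10.7778.
Social marginal cost = private MC − MEB = 10.7 + Q.
Set SMC = demand: 10.7 + Q = 61.5 - 2.5Q → Q* = 14.5143.
Height of the DWL triangle at Q_m is demand(Q_m) − SMC(Q_m) = MEB(Q_m) = 13.0778.
DWL = ½ × 3.7365 × 13.0778 = 24.4326.

DWL = $24.4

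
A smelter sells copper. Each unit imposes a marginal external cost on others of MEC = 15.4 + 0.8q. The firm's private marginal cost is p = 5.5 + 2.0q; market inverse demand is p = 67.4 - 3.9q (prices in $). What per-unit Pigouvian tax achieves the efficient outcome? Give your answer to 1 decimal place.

tax = $21.0 per unit

Social marginal cost = private MC + MEC = 20.9 + 2.8q.
Set SMC = demand: 20.9 + 2.8q = 67.4 - 3.9q → q* = 6.9403.
The Pigouvian tax equals MEC at q*: 15.4 + 0.8×6.9403 = 20.9522.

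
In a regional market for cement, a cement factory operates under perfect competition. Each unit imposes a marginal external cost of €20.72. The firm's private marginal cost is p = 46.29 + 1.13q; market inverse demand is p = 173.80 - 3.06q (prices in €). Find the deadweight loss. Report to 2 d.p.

DWL = €51.23

Market equilibrium (private): 46.29 + 1.13q = 173.80 - 3.06q → q_m = 30.4320.
Social marginal cost = private MC + MEC = 67.01 + 1.13q.
Set SMC = demand: 67.01 + 1.13q = 173.80 - 3.06q → q* = 25.4869.
The welfare-loss triangle has base |q_m − q*| and height MEC(q_m) (the vertical gap between SMC and demand is zero at q* and MEC at q_m).
DWL = ½ × 4.9451 × 20.7200 = 51.2312.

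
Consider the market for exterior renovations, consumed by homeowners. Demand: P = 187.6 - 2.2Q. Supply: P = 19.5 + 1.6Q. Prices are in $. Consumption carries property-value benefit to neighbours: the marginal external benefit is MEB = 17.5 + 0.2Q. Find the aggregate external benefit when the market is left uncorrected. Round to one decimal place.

Market equilibrium (private): 19.5 + 1.6Q = 187.6 - 2.2Q → Q_m = 44.2368.
Total external benefit = ∫₀^{Q_m} (17.5 + 0.2Q) dQ = 17.5×44.2368 + ½×0.2×44.2368² = 969.8334.

$969.8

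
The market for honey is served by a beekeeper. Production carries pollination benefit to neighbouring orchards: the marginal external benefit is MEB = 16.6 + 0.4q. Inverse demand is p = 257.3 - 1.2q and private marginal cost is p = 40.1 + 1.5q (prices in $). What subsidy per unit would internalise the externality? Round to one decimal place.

subsidy = $57.3 per unit

Social marginal cost = private MC − MEB = 23.5 + 1.1q.
Set SMC = demand: 23.5 + 1.1q = 257.3 - 1.2q → q* = 101.6522.
The Pigouvian subsidy equals MEB at q*: 16.6 + 0.4×101.6522 = 57.2609.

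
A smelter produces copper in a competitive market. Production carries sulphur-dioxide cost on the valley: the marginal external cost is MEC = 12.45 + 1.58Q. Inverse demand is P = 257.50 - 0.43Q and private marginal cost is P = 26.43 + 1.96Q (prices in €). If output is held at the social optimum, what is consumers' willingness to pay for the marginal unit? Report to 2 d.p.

Social marginal cost = private MC + MEC = 38.88 + 3.54Q.
Set SMC = demand: 38.88 + 3.54Q = 257.50 - 0.43Q → Q* = 55.0680.
Consumer price on the demand curve at Q*: 257.50 − 0.43×55.0680 = 233.8208.

P = €233.82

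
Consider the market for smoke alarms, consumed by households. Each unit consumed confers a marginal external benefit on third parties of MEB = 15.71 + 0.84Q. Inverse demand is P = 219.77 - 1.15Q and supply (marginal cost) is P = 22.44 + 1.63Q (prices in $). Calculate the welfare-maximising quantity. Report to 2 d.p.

Q* = 109.81

Social marginal benefit = demand + MEB = 235.48 - 0.31Q.
Set SMB = MC: 235.48 - 0.31Q = 22.44 + 1.63Q → Q* = 109.8144.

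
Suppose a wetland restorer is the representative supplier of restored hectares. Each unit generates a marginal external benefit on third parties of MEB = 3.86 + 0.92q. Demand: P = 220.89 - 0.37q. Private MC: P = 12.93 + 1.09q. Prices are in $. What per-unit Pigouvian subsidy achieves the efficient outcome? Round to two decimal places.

Social marginal cost = private MC − MEB = 9.07 + 0.17q.
Set SMC = demand: 9.07 + 0.17q = 220.89 - 0.37q → q* = 392.2593.
The Pigouvian subsidy equals MEB at q*: 3.86 + 0.92×392.2593 = 364.7386.

subsidy = $364.74 per unit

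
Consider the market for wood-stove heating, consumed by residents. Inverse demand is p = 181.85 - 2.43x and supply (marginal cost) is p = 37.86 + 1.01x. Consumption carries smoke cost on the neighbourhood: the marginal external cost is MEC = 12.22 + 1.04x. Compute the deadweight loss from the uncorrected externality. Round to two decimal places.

Market equilibrium (private): 37.86 + 1.01x = 181.85 - 2.43x → x_m = 41.8576.
Social marginal benefit = demand − MEC = 169.63 - 3.47x.
Set SMB = MC: 169.63 - 3.47x = 37.86 + 1.01x → x* = 29.4129.
Between x* and x_m the wedge MC − SMB runs linearly from 0 to MEC(x_m), so the loss is a triangle.
DWL = ½ × 12.4447 × 55.7519 = 346.9078.

DWL = 346.91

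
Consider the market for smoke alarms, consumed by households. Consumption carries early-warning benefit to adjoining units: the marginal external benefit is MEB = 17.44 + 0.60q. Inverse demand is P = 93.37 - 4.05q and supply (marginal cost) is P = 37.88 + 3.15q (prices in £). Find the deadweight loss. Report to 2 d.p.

DWL = £36.88

Market equilibrium (private): 37.88 + 3.15q = 93.37 - 4.05q → q_m = 7.7069.
Social marginal benefit = demand + MEB = 110.81 - 3.45q.
Set SMB = MC: 110.81 - 3.45q = 37.88 + 3.15q → q* = 11.0500.
Height of the DWL triangle at q_m is SMB(q_m) − MC(q_m) = MEB(q_m) = 22.0642.
DWL = ½ × 3.3431 × 22.0642 = 36.8814.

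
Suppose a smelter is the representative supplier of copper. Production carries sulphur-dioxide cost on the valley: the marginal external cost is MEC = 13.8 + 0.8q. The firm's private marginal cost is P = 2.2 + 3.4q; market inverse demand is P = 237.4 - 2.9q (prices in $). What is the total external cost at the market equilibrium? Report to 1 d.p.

Market equilibrium (private): 2.2 + 3.4q = 237.4 - 2.9q → q_m = 37.3333.
Total external cost = ∫₀^{q_m} (13.8 + 0.8q) dq = 13.8×37.3333 + ½×0.8×37.3333² = 1072.7097.

$1072.7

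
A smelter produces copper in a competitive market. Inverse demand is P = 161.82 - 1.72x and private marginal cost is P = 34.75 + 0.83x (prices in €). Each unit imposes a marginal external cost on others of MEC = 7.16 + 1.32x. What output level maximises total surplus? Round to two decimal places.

x* = 30.98

Social marginal cost = private MC + MEC = 41.91 + 2.15x.
Set SMC = demand: 41.91 + 2.15x = 161.82 - 1.72x → x* = 30.9845.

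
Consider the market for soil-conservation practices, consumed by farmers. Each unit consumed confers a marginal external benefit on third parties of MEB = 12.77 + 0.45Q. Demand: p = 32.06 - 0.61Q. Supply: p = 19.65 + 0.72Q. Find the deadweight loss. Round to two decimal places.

Market equilibrium (private): 19.65 + 0.72Q = 32.06 - 0.61Q → Q_m = 9.3308.
Social marginal benefit = demand + MEB = 44.83 - 0.16Q.
Set SMB = MC: 44.83 - 0.16Q = 19.65 + 0.72Q → Q* = 28.6136.
The loss is the area between SMB and MC from Q* to Q_m; with linear curves that's a triangle of height MEB(Q_m).
DWL = ½ × 19.2828 × 16.9689 = 163.6040.

DWL = 163.60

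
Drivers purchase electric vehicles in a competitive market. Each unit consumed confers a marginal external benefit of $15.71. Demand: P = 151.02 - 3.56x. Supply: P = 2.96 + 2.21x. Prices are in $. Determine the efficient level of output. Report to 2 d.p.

Social marginal benefit = demand + MEB = 166.73 - 3.56x.
Set SMB = MC: 166.73 - 3.56x = 2.96 + 2.21x → x* = 28.3830.

x* = 28.38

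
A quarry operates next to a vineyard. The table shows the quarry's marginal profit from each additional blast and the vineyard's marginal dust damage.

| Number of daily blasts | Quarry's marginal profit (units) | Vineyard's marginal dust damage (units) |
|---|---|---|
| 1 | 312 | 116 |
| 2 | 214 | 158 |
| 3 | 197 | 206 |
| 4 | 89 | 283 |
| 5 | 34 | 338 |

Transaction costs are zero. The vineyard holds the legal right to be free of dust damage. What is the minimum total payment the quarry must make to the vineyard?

274

Efficient level: marginal profit ≥ marginal dust damage through level 2, so k* = 2.
With the vineyard holding the right, the quarry must at least compensate total damage at k*: 116 + 158 = 274.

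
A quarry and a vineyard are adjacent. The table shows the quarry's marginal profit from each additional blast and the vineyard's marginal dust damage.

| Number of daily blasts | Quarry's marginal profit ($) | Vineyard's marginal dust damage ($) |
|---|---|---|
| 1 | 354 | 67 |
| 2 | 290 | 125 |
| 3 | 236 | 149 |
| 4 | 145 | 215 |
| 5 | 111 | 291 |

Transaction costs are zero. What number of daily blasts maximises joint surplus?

3

Bargaining reaches the level where marginal profit last exceeds marginal dust damage.
That holds through level 3 (236 ≥ 149) but not at 4 (145 < 215).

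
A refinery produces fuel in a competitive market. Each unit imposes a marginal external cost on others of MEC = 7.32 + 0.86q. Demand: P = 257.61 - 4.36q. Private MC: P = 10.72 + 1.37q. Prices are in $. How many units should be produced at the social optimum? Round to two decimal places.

Social marginal cost = private MC + MEC = 18.04 + 2.23q.
Set SMC = demand: 18.04 + 2.23q = 257.61 - 4.36q → q* = 36.3536.

q* = 36.35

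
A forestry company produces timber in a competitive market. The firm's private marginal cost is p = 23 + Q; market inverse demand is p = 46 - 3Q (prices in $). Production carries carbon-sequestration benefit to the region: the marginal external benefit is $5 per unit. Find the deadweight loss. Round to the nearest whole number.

DWL = $3

Market equilibrium (private): 23 + Q = 46 - 3Q → Q_m = 5.7500.
Social marginal cost = private MC − MEB = 18 + Q.
Set SMC = demand: 18 + Q = 46 - 3Q → Q* = 7.0000.
The welfare-loss triangle has base |Q_m − Q*| and height MEB(Q_m) (the vertical gap between SMC and demand is zero at Q* and MEB at Q_m).
DWL = ½ × 1.2500 × 5.0000 = 3.1250.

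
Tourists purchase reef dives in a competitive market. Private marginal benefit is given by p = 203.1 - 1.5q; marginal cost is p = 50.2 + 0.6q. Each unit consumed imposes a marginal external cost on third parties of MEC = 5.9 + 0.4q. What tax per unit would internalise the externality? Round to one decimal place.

tax = 29.4 per unit

Social marginal benefit = demand − MEC = 197.2 - 1.9q.
Set SMB = MC: 197.2 - 1.9q = 50.2 + 0.6q → q* = 58.8000.
The Pigouvian tax equals MEC at q*: 5.9 + 0.4×58.8000 = 29.4200.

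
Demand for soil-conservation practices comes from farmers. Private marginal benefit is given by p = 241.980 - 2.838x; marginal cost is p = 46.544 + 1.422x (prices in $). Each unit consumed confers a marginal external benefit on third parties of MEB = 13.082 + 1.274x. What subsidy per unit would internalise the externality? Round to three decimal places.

subsidy = $102.048 per unit

Social marginal benefit = demand + MEB = 255.062 - 1.564x.
Set SMB = MC: 255.062 - 1.564x = 46.544 + 1.422x → x* = 69.8319.
The Pigouvian subsidy equals MEB at x*: 13.082 + 1.274×69.8319 = 102.0478.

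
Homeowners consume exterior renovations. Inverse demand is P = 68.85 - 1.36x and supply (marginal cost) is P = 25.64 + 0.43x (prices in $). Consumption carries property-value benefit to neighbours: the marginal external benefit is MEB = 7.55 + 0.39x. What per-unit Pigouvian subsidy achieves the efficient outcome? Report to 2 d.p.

subsidy = $21.69 per unit

Social marginal benefit = demand + MEB = 76.40 - 0.97x.
Set SMB = MC: 76.40 - 0.97x = 25.64 + 0.43x → x* = 36.2571.
The Pigouvian subsidy equals MEB at x*: 7.55 + 0.39×36.2571 = 21.6903.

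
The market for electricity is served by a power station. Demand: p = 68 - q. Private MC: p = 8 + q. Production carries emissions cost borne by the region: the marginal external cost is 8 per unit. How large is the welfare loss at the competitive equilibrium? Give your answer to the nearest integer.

Market equilibrium (private): 8 + q = 68 - q → q_m = 30.0000.
Social marginal cost = private MC + MEC = 16 + q.
Set SMC = demand: 16 + q = 68 - q → q* = 26.0000.
Height of the DWL triangle at q_m is SMC(q_m) − demand(q_m) = MEC(q_m) = 8.0000.
DWL = ½ × 4.0000 × 8.0000 = 16.0000.

DWL = 16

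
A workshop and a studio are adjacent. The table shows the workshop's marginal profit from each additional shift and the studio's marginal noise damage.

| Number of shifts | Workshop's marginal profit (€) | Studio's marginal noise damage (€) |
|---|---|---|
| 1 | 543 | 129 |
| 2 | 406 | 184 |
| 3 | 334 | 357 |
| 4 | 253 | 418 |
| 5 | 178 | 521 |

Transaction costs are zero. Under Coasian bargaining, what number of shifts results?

Bargaining reaches the level where marginal profit last exceeds marginal noise damage.
That holds through level 2 (406 ≥ 184) but not at 3 (334 < 357).

2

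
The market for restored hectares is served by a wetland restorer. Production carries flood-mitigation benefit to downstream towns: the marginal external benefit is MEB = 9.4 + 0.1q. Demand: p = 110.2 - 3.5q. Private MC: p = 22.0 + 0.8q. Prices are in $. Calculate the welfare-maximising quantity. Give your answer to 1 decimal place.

q* = 23.2

Social marginal cost = private MC − MEB = 12.6 + 0.7q.
Set SMC = demand: 12.6 + 0.7q = 110.2 - 3.5q → q* = 23.2381.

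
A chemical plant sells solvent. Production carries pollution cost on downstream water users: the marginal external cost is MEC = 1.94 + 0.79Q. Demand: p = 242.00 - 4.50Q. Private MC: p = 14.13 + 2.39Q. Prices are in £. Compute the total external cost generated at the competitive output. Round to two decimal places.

£496.21

Market equilibrium (private): 14.13 + 2.39Q = 242.00 - 4.50Q → Q_m = 33.0726.
Total external cost = ∫₀^{Q_m} (1.94 + 0.79Q) dQ = 1.94×33.0726 + ½×0.79×33.0726² = 496.2106.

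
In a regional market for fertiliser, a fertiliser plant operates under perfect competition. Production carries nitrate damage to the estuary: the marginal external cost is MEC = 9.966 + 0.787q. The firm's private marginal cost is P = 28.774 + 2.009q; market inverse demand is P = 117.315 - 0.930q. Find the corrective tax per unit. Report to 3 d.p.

tax = 26.562 per unit

Social marginal cost = private MC + MEC = 38.740 + 2.796q.
Set SMC = demand: 38.740 + 2.796q = 117.315 - 0.930q → q* = 21.0883.
The Pigouvian tax equals MEC at q*: 9.966 + 0.787×21.0883 = 26.5625.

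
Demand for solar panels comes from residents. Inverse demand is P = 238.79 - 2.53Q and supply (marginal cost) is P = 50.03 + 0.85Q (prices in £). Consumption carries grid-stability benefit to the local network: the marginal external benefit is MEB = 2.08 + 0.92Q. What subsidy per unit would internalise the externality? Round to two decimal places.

Social marginal benefit = demand + MEB = 240.87 - 1.61Q.
Set SMB = MC: 240.87 - 1.61Q = 50.03 + 0.85Q → Q* = 77.5772.
The Pigouvian subsidy equals MEB at Q*: 2.08 + 0.92×77.5772 = 73.4510.

subsidy = £73.45 per unit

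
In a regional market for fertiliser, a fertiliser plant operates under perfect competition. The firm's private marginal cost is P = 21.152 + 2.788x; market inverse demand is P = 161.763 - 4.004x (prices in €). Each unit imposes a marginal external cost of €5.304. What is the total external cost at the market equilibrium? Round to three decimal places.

Market equilibrium (private): 21.152 + 2.788x = 161.763 - 4.004x → x_m = 20.7024.
Total external cost = MEC × x_m = 5.304 × 20.7024 = 109.8055.

€109.806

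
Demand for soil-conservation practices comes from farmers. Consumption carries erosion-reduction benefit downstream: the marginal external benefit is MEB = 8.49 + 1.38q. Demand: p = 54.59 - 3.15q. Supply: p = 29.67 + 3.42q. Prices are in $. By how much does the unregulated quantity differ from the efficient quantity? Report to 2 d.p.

2.64 units

Market equilibrium (private): 29.67 + 3.42q = 54.59 - 3.15q → q_m = 3.7930.
Social marginal benefit = demand + MEB = 63.08 - 1.77q.
Set SMB = MC: 63.08 - 1.77q = 29.67 + 3.42q → q* = 6.4374.
Gap = |3.7930 − 6.4374| = 2.6444.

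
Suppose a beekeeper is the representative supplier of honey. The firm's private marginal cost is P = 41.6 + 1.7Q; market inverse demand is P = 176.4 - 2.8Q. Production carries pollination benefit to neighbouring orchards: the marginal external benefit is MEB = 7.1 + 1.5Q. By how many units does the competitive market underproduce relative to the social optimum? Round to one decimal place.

Market equilibrium (private): 41.6 + 1.7Q = 176.4 - 2.8Q → Q_m = 29.9556.
Social marginal cost = private MC − MEB = 34.5 + 0.2Q.
Set SMC = demand: 34.5 + 0.2Q = 176.4 - 2.8Q → Q* = 47.3000.
Gap = |29.9556 − 47.3000| = 17.3444.

17.3 units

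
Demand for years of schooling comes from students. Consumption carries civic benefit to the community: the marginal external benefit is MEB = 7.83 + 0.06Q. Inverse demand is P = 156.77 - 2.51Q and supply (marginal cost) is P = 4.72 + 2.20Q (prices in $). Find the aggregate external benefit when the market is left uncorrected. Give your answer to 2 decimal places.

$284.04

Market equilibrium (private): 4.72 + 2.20Q = 156.77 - 2.51Q → Q_m = 32.2824.
Total external benefit = ∫₀^{Q_m} (7.83 + 0.06Q) dQ = 7.83×32.2824 + ½×0.06×32.2824² = 284.0358.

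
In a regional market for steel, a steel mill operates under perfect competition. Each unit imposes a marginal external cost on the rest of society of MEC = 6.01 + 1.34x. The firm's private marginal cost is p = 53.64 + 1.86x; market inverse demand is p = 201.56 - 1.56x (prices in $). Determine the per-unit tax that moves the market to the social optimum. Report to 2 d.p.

tax = $45.96 per unit

Social marginal cost = private MC + MEC = 59.65 + 3.20x.
Set SMC = demand: 59.65 + 3.20x = 201.56 - 1.56x → x* = 29.8130.
The Pigouvian tax equals MEC at x*: 6.01 + 1.34×29.8130 = 45.9594.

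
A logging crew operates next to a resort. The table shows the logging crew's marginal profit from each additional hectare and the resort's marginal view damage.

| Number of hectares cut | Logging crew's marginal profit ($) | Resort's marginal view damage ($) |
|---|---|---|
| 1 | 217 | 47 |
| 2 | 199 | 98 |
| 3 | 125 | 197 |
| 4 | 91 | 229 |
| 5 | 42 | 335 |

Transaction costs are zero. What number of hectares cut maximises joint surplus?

2

Bargaining reaches the level where marginal profit last exceeds marginal view damage.
That holds through level 2 (199 ≥ 98) but not at 3 (125 < 197).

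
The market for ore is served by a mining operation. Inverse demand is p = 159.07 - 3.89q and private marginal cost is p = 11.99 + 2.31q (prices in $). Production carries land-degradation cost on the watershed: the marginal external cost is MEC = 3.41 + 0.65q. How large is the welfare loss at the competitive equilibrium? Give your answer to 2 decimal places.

Market equilibrium (private): 11.99 + 2.31q = 159.07 - 3.89q → q_m = 23.7226.
Social marginal cost = private MC + MEC = 15.40 + 2.96q.
Set SMC = demand: 15.40 + 2.96q = 159.07 - 3.89q → q* = 20.9737.
The welfare-loss triangle has base |q_m − q*| and height MEC(q_m) (the vertical gap between SMC and demand is zero at q* and MEC at q_m).
DWL = ½ × 2.7489 × 18.8297 = 25.8805.

DWL = $25.88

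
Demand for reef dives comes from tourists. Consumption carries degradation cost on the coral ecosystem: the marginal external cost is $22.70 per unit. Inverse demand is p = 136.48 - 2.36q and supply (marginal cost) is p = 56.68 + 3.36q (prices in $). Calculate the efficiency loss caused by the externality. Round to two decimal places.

DWL = $45.04

Market equilibrium (private): 56.68 + 3.36q = 136.48 - 2.36q → q_m = 13.9510.
Social marginal benefit = demand − MEC = 113.78 - 2.36q.
Set SMB = MC: 113.78 - 2.36q = 56.68 + 3.36q → q* = 9.9825.
The loss is the area between SMB and MC from q* to q_m; with linear curves that's a triangle of height MEC(q_m).
DWL = ½ × 3.9685 × 22.7000 = 45.0425.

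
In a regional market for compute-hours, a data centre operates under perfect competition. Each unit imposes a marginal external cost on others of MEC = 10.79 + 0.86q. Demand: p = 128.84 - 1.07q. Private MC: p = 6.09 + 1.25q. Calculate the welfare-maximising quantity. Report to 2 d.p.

q* = 35.21

Social marginal cost = private MC + MEC = 16.88 + 2.11q.
Set SMC = demand: 16.88 + 2.11q = 128.84 - 1.07q → q* = 35.2075.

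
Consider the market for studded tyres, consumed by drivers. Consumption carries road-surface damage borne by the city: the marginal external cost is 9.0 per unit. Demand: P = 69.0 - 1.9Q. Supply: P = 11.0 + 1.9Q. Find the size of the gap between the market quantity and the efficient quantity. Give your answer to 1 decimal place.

Market equilibrium (private): 11.0 + 1.9Q = 69.0 - 1.9Q → Q_m = 15.2632.
Social marginal benefit = demand − MEC = 60.0 - 1.9Q.
Set SMB = MC: 60.0 - 1.9Q = 11.0 + 1.9Q → Q* = 12.8947.
Gap = |15.2632 − 12.8947| = 2.3685.

2.4 units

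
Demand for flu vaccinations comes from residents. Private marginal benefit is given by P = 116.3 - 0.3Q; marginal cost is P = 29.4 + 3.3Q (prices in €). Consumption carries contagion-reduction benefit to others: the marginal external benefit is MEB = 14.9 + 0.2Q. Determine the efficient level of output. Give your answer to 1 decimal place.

Q* = 29.9

Social marginal benefit = demand + MEB = 131.2 - 0.1Q.
Set SMB = MC: 131.2 - 0.1Q = 29.4 + 3.3Q → Q* = 29.9412.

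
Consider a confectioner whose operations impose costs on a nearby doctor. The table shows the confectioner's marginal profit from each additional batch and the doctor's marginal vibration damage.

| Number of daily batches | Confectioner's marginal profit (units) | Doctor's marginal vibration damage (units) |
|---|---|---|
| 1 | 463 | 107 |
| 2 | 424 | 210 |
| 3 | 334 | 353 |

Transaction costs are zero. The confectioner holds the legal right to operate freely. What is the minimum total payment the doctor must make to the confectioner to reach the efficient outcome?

334

Left alone the confectioner would choose level 3 (marginal profit stays positive).
Efficient level: k* = 2 (marginal profit ≥ marginal vibration damage through 2).
The doctor must at least cover the confectioner's forgone profit from cutting 3→2: 334 = 334.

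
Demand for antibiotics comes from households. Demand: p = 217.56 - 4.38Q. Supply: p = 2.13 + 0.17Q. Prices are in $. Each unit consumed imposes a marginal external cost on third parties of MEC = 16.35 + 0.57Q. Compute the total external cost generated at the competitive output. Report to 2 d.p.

$1413.03

Market equilibrium (private): 2.13 + 0.17Q = 217.56 - 4.38Q → Q_m = 47.3473.
Total external cost = ∫₀^{Q_m} (16.35 + 0.57Q) dQ = 16.35×47.3473 + ½×0.57×47.3473² = 1413.0319.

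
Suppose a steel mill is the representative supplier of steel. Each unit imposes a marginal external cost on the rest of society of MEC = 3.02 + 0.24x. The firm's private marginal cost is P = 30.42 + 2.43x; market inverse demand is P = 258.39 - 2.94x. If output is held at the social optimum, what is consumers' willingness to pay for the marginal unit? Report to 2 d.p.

Social marginal cost = private MC + MEC = 33.44 + 2.67x.
Set SMC = demand: 33.44 + 2.67x = 258.39 - 2.94x → x* = 40.0980.
Consumer price on the demand curve at x*: 258.39 − 2.94×40.0980 = 140.5019.

P = 140.50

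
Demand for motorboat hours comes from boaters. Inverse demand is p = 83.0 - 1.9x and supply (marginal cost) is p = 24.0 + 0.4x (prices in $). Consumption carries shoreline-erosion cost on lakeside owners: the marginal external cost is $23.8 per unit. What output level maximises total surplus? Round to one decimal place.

x* = 15.3

Social marginal benefit = demand − MEC = 59.2 - 1.9x.
Set SMB = MC: 59.2 - 1.9x = 24.0 + 0.4x → x* = 15.3043.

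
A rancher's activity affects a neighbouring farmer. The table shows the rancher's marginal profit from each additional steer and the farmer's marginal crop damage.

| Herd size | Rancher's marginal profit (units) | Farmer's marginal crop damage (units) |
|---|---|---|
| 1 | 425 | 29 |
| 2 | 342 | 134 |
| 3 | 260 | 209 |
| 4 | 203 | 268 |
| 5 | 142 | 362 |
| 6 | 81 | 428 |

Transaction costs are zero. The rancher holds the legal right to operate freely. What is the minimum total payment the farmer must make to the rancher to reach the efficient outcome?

Left alone the rancher would choose level 6 (marginal profit stays positive).
Efficient level: k* = 3 (marginal profit ≥ marginal crop damage through 3).
The farmer must at least cover the rancher's forgone profit from cutting 6→3: 203 + 142 + 81 = 426.

426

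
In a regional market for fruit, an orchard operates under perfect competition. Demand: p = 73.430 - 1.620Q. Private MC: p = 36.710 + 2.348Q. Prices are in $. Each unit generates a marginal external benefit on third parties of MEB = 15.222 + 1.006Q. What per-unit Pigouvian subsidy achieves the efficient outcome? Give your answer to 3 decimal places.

subsidy = $32.863 per unit

Social marginal cost = private MC − MEB = 21.488 + 1.342Q.
Set SMC = demand: 21.488 + 1.342Q = 73.430 - 1.620Q → Q* = 17.5361.
The Pigouvian subsidy equals MEB at Q*: 15.222 + 1.006×17.5361 = 32.8633.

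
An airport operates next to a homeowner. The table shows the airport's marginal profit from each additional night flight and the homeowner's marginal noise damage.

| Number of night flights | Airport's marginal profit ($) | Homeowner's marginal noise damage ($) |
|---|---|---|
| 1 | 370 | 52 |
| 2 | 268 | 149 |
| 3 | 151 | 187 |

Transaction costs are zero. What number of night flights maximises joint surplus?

Bargaining reaches the level where marginal profit last exceeds marginal noise damage.
That holds through level 2 (268 ≥ 149) but not at 3 (151 < 187).

2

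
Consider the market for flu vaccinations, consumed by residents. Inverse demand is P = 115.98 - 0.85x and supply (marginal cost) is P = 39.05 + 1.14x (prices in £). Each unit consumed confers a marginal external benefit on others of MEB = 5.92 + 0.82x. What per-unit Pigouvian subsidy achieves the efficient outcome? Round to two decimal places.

Social marginal benefit = demand + MEB = 121.90 - 0.03x.
Set SMB = MC: 121.90 - 0.03x = 39.05 + 1.14x → x* = 70.8120.
The Pigouvian subsidy equals MEB at x*: 5.92 + 0.82×70.8120 = 63.9858.

subsidy = £63.99 per unit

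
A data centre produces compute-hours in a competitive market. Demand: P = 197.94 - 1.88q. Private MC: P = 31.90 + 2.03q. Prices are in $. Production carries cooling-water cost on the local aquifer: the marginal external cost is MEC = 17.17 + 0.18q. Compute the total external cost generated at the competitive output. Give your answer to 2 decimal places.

Market equilibrium (private): 31.90 + 2.03q = 197.94 - 1.88q → q_m = 42.4655.
Total external cost = ∫₀^{q_m} (17.17 + 0.18q) dq = 17.17×42.4655 + ½×0.18×42.4655² = 891.4313.

$891.43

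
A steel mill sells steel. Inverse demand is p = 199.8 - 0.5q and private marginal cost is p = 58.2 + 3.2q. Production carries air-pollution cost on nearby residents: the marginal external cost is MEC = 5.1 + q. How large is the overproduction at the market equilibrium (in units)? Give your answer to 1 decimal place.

9.2 units

Market equilibrium (private): 58.2 + 3.2q = 199.8 - 0.5q → q_m = 38.2703.
Social marginal cost = private MC + MEC = 63.3 + 4.2q.
Set SMC = demand: 63.3 + 4.2q = 199.8 - 0.5q → q* = 29.0426.
Gap = |38.2703 − 29.0426| = 9.2277.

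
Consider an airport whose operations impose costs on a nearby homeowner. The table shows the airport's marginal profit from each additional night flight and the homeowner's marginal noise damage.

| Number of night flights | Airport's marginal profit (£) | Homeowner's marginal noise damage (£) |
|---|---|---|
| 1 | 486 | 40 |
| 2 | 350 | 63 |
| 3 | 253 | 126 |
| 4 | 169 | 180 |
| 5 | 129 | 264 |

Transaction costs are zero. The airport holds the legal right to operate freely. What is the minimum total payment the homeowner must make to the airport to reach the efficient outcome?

Left alone the airport would choose level 5 (marginal profit stays positive).
Efficient level: k* = 3 (marginal profit ≥ marginal noise damage through 3).
The homeowner must at least cover the airport's forgone profit from cutting 5→3: 169 + 129 = 298.

£298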